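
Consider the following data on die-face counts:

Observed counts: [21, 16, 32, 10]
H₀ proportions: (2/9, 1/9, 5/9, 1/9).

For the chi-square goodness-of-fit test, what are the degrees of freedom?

degrees of freedom = 3

df = k − 1 = 4 − 1 = 3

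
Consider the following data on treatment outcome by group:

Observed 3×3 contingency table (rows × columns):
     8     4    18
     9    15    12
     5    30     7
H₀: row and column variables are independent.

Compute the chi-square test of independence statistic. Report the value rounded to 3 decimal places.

test statistic = 25.227

Row totals [30, 36, 42], col totals [22, 49, 37], n=108
χ² = (8−6.11)²/6.11 + (4−13.61)²/13.61 + (18−10.28)²/10.28 + (9−7.33)²/7.33 + (15−16.33)²/16.33 + (12−12.33)²/12.33 + (5−8.56)²/8.56 + (30−19.06)²/19.06 + (7−14.39)²/14.39 = 25.2270
df = 4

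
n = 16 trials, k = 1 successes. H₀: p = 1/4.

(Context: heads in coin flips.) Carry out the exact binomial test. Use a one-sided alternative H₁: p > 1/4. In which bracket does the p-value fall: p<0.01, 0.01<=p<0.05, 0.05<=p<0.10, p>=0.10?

Exact binomial: n=16, k=1, p₀=1/4=0.2500
P(X≥1) from Σ C(n,i)·p₀^i·(1−p₀)^(n−i)
p-value (one-sided, H₁ greater) = 0.98998
→ bracket: p>=0.10

p-value bracket: p>=0.10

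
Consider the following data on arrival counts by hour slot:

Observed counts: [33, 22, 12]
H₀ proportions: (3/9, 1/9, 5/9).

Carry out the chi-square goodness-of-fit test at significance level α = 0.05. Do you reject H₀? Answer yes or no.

reject H₀: yes

n = 67; E_i = n·p_i = [22.33, 7.44, 37.22]
χ² = (33−22.33)²/22.33 + (22−7.44)²/7.44 + (12−37.22)²/37.22 = 50.6448
df = 2
p-value (upper-tail) = 0.00000
At α=0.05: p < α → reject H₀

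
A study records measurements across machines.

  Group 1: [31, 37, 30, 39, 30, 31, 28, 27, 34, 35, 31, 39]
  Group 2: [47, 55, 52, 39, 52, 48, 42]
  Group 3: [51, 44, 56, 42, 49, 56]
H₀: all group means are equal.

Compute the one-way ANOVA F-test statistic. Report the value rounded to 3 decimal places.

Group means [32.67, 47.86, 49.67], grand mean 41.000
SSB = Σnᵢ(x̄ᵢ−x̄)² = 1613.143; SSW = ΣΣ(x−x̄ᵢ)² = 554.857
MSB = 1613.143/2 = 806.5714; MSW = 554.857/22 = 25.2208
F = MSB/MSW = 31.9804
df = (2, 22)

test statistic = 31.980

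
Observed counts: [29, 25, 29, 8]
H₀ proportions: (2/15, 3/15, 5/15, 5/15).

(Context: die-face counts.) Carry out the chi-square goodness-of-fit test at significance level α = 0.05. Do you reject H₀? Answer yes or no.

n = 91; E_i = n·p_i = [12.13, 18.20, 30.33, 30.33]
χ² = (29−12.13)²/12.13 + (25−18.20)²/18.20 + (29−30.33)²/30.33 + (8−30.33)²/30.33 = 42.4890
df = 3
p-value (upper-tail) = 0.00000
At α=0.05: p < α → reject H₀

reject H₀: yes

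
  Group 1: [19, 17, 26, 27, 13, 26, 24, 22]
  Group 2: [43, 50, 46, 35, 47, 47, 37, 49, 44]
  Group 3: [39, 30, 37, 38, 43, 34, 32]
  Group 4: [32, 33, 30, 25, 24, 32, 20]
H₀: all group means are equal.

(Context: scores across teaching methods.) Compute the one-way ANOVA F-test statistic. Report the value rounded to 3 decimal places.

test statistic = 32.694

Group means [21.75, 44.22, 36.14, 28.00], grand mean 32.935
SSB = Σnᵢ(x̄ᵢ−x̄)² = 2389.958; SSW = ΣΣ(x−x̄ᵢ)² = 657.913
MSB = 2389.958/3 = 796.6528; MSW = 657.913/27 = 24.3671
F = MSB/MSW = 32.6937
df = (3, 27)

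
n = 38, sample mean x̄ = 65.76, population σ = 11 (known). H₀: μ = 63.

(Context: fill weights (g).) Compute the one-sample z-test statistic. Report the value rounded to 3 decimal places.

test statistic = 1.547

SE = σ/√n = 11/√38 = 1.7844
z = (x̄−μ₀)/SE = (65.76−63)/1.7844 = 1.5467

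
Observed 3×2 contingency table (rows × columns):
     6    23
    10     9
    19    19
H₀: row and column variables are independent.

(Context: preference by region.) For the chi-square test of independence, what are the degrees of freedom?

df = (r−1)(c−1) = (3−1)·(2−1) = 2

degrees of freedom = 2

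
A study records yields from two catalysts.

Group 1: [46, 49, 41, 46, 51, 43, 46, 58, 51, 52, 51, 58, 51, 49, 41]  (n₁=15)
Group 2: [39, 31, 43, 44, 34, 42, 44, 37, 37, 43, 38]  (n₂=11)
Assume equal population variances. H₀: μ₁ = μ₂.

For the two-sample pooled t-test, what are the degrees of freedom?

df = n₁ + n₂ − 2 = 15 + 11 − 2 = 24

degrees of freedom = 24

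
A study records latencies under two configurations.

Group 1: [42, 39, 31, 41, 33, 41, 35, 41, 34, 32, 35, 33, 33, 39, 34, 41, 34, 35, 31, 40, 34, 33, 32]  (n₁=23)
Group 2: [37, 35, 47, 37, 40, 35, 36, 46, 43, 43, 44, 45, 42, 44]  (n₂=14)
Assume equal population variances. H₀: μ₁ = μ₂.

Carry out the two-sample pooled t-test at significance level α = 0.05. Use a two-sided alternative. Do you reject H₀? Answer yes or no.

reject H₀: yes

x̄₁=35.783, s₁=3.729, n₁=23
x̄₂=41.000, s₂=4.243, n₂=14
s_p² = [22·3.729² + 13·4.243²]/35 = 15.4261
SE = √(s_p²·(1/23+1/14)) = 1.3314
t = (35.783−41.000)/1.3314 = -3.9188
df = 35
p-value (two-sided) = 0.00039
At α=0.05: p < α → reject H₀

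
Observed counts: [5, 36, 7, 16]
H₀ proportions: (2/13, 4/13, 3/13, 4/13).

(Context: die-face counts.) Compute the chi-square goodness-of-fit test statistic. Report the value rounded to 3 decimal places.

n = 64; E_i = n·p_i = [9.85, 19.69, 14.77, 19.69]
χ² = (5−9.85)²/9.85 + (36−19.69)²/19.69 + (7−14.77)²/14.77 + (16−19.69)²/19.69 = 20.6693
df = 3

test statistic = 20.669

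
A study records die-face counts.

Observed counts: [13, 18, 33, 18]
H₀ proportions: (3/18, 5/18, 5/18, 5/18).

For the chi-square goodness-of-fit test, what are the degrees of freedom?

df = k − 1 = 4 − 1 = 3

degrees of freedom = 3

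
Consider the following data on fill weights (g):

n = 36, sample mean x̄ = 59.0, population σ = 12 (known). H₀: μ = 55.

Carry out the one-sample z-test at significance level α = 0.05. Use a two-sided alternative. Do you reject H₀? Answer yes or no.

reject H₀: yes

SE = σ/√n = 12/√36 = 2.0000
z = (x̄−μ₀)/SE = (59.0−55)/2.0000 = 2.0000
p-value (two-sided) = 0.04550
At α=0.05: p < α → reject H₀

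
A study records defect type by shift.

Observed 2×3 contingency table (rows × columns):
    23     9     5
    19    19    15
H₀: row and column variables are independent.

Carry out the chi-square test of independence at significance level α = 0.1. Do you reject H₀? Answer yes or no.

reject H₀: yes

Row totals [37, 53], col totals [42, 28, 20], n=90
χ² = (23−17.27)²/17.27 + (9−11.51)²/11.51 + (5−8.22)²/8.22 + (19−24.73)²/24.73 + (19−16.49)²/16.49 + (15−11.78)²/11.78 = 6.3073
df = 2
p-value (upper-tail) = 0.04270
At α=0.1: p < α → reject H₀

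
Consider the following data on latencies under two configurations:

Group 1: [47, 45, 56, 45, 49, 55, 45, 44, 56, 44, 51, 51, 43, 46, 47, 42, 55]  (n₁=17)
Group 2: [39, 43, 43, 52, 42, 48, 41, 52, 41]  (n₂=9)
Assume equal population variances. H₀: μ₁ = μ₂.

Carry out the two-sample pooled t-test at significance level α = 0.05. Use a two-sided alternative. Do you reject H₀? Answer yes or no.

x̄₁=48.294, s₁=4.806, n₁=17
x̄₂=44.556, s₂=4.876, n₂=9
s_p² = [16·4.806² + 8·4.876²]/24 = 23.3230
SE = √(s_p²·(1/17+1/9)) = 1.9908
t = (48.294−44.556)/1.9908 = 1.8779
df = 24
p-value (two-sided) = 0.07260
At α=0.05: p ≥ α → fail to reject H₀

reject H₀: no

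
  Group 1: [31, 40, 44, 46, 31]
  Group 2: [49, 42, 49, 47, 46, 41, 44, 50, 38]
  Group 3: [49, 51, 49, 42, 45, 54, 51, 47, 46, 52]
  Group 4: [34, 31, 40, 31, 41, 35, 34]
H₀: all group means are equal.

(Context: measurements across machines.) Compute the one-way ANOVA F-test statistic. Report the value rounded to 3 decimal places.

test statistic = 14.550

Group means [38.40, 45.11, 48.60, 35.14], grand mean 42.903
SSB = Σnᵢ(x̄ᵢ−x̄)² = 891.364; SSW = ΣΣ(x−x̄ᵢ)² = 551.346
MSB = 891.364/3 = 297.1212; MSW = 551.346/27 = 20.4202
F = MSB/MSW = 14.5503
df = (3, 27)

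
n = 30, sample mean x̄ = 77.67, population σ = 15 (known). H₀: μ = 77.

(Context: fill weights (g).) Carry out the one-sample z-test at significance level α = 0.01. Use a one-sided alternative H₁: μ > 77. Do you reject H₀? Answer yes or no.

reject H₀: no

SE = σ/√n = 15/√30 = 2.7386
z = (x̄−μ₀)/SE = (77.67−77)/2.7386 = 0.2446
p-value (one-sided, H₁ greater) = 0.40336
At α=0.01: p ≥ α → fail to reject H₀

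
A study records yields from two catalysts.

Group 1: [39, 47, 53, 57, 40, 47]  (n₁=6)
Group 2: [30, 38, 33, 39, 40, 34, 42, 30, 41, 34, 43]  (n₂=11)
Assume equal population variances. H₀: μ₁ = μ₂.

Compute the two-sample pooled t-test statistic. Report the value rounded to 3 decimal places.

x̄₁=47.167, s₁=7.055, n₁=6
x̄₂=36.727, s₂=4.714, n₂=11
s_p² = [5·7.055² + 10·4.714²]/15 = 31.4010
SE = √(s_p²·(1/6+1/11)) = 2.8440
t = (47.167−36.727)/2.8440 = 3.6707
df = 15

test statistic = 3.671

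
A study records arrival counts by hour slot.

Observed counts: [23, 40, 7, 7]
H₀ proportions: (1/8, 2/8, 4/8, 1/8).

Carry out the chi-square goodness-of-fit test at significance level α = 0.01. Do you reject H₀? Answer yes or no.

n = 77; E_i = n·p_i = [9.62, 19.25, 38.50, 9.62]
χ² = (23−9.62)²/9.62 + (40−19.25)²/19.25 + (7−38.50)²/38.50 + (7−9.62)²/9.62 = 67.4416
df = 3
p-value (upper-tail) = 0.00000
At α=0.01: p < α → reject H₀

reject H₀: yes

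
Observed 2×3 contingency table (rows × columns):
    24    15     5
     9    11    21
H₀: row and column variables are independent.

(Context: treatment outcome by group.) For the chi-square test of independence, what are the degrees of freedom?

degrees of freedom = 2

df = (r−1)(c−1) = (2−1)·(3−1) = 2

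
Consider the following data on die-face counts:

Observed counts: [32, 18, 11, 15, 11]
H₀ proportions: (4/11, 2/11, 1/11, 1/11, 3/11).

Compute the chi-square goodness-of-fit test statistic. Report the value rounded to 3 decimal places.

test statistic = 14.697

n = 87; E_i = n·p_i = [31.64, 15.82, 7.91, 7.91, 23.73]
χ² = (32−31.64)²/31.64 + (18−15.82)²/15.82 + (11−7.91)²/7.91 + (15−7.91)²/7.91 + (11−23.73)²/23.73 = 14.6973
df = 4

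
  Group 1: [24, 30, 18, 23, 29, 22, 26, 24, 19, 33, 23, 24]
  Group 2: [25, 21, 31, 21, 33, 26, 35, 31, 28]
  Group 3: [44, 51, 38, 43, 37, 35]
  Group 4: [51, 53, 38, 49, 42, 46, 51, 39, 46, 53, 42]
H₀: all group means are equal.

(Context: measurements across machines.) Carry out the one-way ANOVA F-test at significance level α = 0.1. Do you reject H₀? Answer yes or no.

reject H₀: yes

Group means [24.58, 27.89, 41.33, 46.36], grand mean 34.316
SSB = Σnᵢ(x̄ᵢ−x̄)² = 3400.526; SSW = ΣΣ(x−x̄ᵢ)² = 885.684
MSB = 3400.526/3 = 1133.5087; MSW = 885.684/34 = 26.0495
F = MSB/MSW = 43.5136
df = (3, 34)
p-value (upper-tail) = 0.00000
At α=0.1: p < α → reject H₀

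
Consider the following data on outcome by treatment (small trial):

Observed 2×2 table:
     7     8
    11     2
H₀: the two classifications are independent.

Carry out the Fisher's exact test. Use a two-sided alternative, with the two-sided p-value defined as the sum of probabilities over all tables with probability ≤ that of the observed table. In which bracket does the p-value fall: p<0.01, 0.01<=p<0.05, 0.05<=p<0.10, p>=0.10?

Margins: r₁=15, r₂=13, c₁=18, c₂=10, n=28
p_obs = C(15,7)·C(13,11)/C(28,18); sum pmf over tables with pmf ≤ p_obs
p-value (two-sided) = 0.05457
→ bracket: 0.05<=p<0.10

p-value bracket: 0.05<=p<0.10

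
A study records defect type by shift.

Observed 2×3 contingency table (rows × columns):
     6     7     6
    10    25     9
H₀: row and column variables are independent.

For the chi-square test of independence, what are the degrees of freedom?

degrees of freedom = 2

df = (r−1)(c−1) = (2−1)·(3−1) = 2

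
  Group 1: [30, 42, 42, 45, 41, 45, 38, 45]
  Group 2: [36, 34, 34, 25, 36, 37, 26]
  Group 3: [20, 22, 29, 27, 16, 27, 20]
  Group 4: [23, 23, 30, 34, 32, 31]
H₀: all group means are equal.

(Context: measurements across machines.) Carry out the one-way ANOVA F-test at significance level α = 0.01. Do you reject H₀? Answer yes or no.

reject H₀: yes

Group means [41.00, 32.57, 23.00, 28.83], grand mean 31.786
SSB = Σnᵢ(x̄ᵢ−x̄)² = 1276.167; SSW = ΣΣ(x−x̄ᵢ)² = 574.548
MSB = 1276.167/3 = 425.3889; MSW = 574.548/24 = 23.9395
F = MSB/MSW = 17.7693
df = (3, 24)
p-value (upper-tail) = 0.00000
At α=0.01: p < α → reject H₀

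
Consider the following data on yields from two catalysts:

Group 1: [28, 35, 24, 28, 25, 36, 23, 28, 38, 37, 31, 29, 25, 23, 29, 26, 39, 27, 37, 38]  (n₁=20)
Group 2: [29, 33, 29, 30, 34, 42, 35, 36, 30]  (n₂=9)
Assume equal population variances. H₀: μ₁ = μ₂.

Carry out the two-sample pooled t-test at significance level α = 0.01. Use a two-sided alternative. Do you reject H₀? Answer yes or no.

x̄₁=30.300, s₁=5.573, n₁=20
x̄₂=33.111, s₂=4.256, n₂=9
s_p² = [19·5.573² + 8·4.256²]/27 = 27.2255
SE = √(s_p²·(1/20+1/9)) = 2.0944
t = (30.300−33.111)/2.0944 = -1.3422
df = 27
p-value (two-sided) = 0.19070
At α=0.01: p ≥ α → fail to reject H₀

reject H₀: no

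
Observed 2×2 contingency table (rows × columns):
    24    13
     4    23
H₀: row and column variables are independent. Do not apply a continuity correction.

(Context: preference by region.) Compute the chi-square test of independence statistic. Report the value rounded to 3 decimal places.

test statistic = 15.889

Row totals [37, 27], col totals [28, 36], n=64
χ² = (24−16.19)²/16.19 + (13−20.81)²/20.81 + (4−11.81)²/11.81 + (23−15.19)²/15.19 = 15.8889
df = 1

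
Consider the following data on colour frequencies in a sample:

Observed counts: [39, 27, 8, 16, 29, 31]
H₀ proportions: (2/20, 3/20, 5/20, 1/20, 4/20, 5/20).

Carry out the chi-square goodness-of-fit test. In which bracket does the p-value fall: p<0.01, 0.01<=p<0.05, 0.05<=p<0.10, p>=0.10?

n = 150; E_i = n·p_i = [15.00, 22.50, 37.50, 7.50, 30.00, 37.50]
χ² = (39−15.00)²/15.00 + (27−22.50)²/22.50 + (8−37.50)²/37.50 + (16−7.50)²/7.50 + (29−30.00)²/30.00 + (31−37.50)²/37.50 = 73.3000
df = 5
p-value (upper-tail) = 0.00000
→ bracket: p<0.01

p-value bracket: p<0.01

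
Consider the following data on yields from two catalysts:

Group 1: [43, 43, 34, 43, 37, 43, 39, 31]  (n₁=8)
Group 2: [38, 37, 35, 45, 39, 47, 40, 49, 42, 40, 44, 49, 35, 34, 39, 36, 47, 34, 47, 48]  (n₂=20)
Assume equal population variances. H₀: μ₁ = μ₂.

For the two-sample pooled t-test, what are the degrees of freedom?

df = n₁ + n₂ − 2 = 8 + 20 − 2 = 26

degrees of freedom = 26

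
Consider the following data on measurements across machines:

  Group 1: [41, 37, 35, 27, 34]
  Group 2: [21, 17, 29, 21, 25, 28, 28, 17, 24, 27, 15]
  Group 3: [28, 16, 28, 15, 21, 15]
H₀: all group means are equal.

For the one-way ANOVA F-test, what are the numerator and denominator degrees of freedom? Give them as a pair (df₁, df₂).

k = 3 groups, N = 22 total
df = (k−1, N−k) = (3−1, 22−3) = (2, 19)

degrees of freedom = [2, 19]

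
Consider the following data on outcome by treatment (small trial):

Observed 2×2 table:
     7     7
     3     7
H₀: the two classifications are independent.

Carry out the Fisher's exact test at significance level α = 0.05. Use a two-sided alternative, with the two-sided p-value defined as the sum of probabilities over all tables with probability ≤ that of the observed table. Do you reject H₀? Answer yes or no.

reject H₀: no

Margins: r₁=14, r₂=10, c₁=10, c₂=14, n=24
p_obs = C(14,7)·C(10,3)/C(24,10); sum pmf over tables with pmf ≤ p_obs
p-value (two-sided) = 0.42122
At α=0.05: p ≥ α → fail to reject H₀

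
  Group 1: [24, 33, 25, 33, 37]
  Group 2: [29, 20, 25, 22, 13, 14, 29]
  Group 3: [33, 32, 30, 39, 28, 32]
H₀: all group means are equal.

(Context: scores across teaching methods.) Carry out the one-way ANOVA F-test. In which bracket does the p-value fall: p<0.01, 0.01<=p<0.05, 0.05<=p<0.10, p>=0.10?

p-value bracket: p<0.01

Group means [30.40, 21.71, 32.33], grand mean 27.667
SSB = Σnᵢ(x̄ᵢ−x̄)² = 416.038; SSW = ΣΣ(x−x̄ᵢ)² = 451.962
MSB = 416.038/2 = 208.0190; MSW = 451.962/15 = 30.1308
F = MSB/MSW = 6.9039
df = (2, 15)
p-value (upper-tail) = 0.00749
→ bracket: p<0.01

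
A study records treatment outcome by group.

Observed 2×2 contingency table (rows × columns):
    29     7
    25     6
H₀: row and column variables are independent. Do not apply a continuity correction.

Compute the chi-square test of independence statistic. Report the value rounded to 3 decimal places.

Row totals [36, 31], col totals [54, 13], n=67
χ² = (29−29.01)²/29.01 + (7−6.99)²/6.99 + (25−24.99)²/24.99 + (6−6.01)²/6.01 = 0.0001
df = 1

test statistic = 0.000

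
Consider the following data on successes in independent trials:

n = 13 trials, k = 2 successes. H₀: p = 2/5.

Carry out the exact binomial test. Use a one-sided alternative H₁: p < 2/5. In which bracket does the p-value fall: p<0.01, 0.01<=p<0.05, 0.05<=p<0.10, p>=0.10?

Exact binomial: n=13, k=2, p₀=2/5=0.4000
P(X≤2) from Σ C(n,i)·p₀^i·(1−p₀)^(n−i)
p-value (one-sided, H₁ less) = 0.05790
→ bracket: 0.05<=p<0.10

p-value bracket: 0.05<=p<0.10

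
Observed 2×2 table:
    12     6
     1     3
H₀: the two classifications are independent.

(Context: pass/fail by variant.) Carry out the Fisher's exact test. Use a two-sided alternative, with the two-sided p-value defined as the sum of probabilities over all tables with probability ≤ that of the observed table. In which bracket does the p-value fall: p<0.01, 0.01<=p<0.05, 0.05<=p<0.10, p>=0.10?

p-value bracket: p>=0.10

Margins: r₁=18, r₂=4, c₁=13, c₂=9, n=22
p_obs = C(18,12)·C(4,1)/C(22,13); sum pmf over tables with pmf ≤ p_obs
p-value (two-sided) = 0.26425
→ bracket: p>=0.10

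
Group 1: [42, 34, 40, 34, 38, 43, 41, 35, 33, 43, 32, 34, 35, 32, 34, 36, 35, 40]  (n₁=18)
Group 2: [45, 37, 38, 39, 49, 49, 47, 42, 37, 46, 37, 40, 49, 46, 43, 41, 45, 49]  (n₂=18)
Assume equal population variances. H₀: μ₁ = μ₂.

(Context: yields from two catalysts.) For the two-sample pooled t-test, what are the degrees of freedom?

df = n₁ + n₂ − 2 = 18 + 18 − 2 = 34

degrees of freedom = 34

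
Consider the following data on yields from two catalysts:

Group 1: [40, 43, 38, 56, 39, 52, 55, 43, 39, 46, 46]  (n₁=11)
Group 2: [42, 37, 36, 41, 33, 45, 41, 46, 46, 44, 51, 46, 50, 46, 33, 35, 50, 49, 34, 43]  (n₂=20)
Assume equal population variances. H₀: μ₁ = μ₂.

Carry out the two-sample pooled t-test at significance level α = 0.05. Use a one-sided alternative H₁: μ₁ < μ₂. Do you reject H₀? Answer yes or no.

reject H₀: no

x̄₁=45.182, s₁=6.524, n₁=11
x̄₂=42.400, s₂=5.942, n₂=20
s_p² = [10·6.524² + 19·5.942²]/29 = 37.8082
SE = √(s_p²·(1/11+1/20)) = 2.3081
t = (45.182−42.400)/2.3081 = 1.2052
df = 29
p-value (one-sided, H₁ less) = 0.88107
At α=0.05: p ≥ α → fail to reject H₀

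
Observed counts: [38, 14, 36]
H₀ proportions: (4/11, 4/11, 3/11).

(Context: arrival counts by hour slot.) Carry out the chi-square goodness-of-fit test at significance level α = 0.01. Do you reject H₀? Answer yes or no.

n = 88; E_i = n·p_i = [32.00, 32.00, 24.00]
χ² = (38−32.00)²/32.00 + (14−32.00)²/32.00 + (36−24.00)²/24.00 = 17.2500
df = 2
p-value (upper-tail) = 0.00018
At α=0.01: p < α → reject H₀

reject H₀: yes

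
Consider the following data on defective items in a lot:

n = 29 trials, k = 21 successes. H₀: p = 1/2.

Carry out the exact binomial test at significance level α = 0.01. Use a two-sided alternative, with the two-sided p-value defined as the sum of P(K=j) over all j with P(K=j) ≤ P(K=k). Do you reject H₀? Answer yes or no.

Exact binomial: n=29, k=21, p₀=1/2=0.5000
P(X=j) = C(n,j)·p₀^j·(1−p₀)^(n−j); p = Σ P(X=j) over j with P(X=j) ≤ P(X=21)
p-value (two-sided) = 0.02412
At α=0.01: p ≥ α → fail to reject H₀

reject H₀: no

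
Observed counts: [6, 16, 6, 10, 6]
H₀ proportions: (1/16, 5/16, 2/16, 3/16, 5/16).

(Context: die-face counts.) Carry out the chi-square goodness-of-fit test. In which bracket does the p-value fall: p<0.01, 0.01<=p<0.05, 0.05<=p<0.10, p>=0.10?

p-value bracket: 0.05<=p<0.10

n = 44; E_i = n·p_i = [2.75, 13.75, 5.50, 8.25, 13.75]
χ² = (6−2.75)²/2.75 + (16−13.75)²/13.75 + (6−5.50)²/5.50 + (10−8.25)²/8.25 + (6−13.75)²/13.75 = 8.9939
df = 4
p-value (upper-tail) = 0.06125
→ bracket: 0.05<=p<0.10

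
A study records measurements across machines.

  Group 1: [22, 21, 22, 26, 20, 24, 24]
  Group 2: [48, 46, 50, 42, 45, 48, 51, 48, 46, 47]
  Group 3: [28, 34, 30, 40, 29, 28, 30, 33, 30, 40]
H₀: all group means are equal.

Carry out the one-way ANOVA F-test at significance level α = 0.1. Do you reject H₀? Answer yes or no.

Group means [22.71, 47.10, 32.20], grand mean 35.259
SSB = Σnᵢ(x̄ᵢ−x̄)² = 2597.257; SSW = ΣΣ(x−x̄ᵢ)² = 269.929
MSB = 2597.257/2 = 1298.6283; MSW = 269.929/24 = 11.2470
F = MSB/MSW = 115.4642
df = (2, 24)
p-value (upper-tail) = 0.00000
At α=0.1: p < α → reject H₀

reject H₀: yes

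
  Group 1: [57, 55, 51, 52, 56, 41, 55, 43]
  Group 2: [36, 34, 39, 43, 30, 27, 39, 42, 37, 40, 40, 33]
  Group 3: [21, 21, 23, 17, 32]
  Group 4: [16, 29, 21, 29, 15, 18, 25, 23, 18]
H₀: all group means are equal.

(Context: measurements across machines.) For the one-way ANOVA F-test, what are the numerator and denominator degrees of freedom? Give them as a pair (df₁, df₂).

k = 4 groups, N = 34 total
df = (k−1, N−k) = (4−1, 34−4) = (3, 30)

degrees of freedom = [3, 30]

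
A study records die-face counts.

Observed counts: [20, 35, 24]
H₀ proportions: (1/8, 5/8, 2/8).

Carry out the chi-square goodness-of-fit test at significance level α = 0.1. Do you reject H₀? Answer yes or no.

reject H₀: yes

n = 79; E_i = n·p_i = [9.88, 49.38, 19.75]
χ² = (20−9.88)²/9.88 + (35−49.38)²/49.38 + (24−19.75)²/19.75 = 15.4810
df = 2
p-value (upper-tail) = 0.00043
At α=0.1: p < α → reject H₀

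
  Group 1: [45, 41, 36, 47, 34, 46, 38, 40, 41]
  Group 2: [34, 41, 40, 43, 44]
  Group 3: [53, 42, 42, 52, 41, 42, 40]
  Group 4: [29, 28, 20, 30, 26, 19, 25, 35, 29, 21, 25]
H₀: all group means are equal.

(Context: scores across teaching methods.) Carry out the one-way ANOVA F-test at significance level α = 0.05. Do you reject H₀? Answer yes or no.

reject H₀: yes

Group means [40.89, 40.40, 44.57, 26.09], grand mean 36.531
SSB = Σnᵢ(x̄ᵢ−x̄)² = 1897.256; SSW = ΣΣ(x−x̄ᵢ)² = 632.712
MSB = 1897.256/3 = 632.4188; MSW = 632.712/28 = 22.5969
F = MSB/MSW = 27.9870
df = (3, 28)
p-value (upper-tail) = 0.00000
At α=0.05: p < α → reject H₀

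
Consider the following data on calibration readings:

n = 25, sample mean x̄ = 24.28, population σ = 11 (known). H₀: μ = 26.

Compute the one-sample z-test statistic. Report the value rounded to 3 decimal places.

test statistic = -0.782

SE = σ/√n = 11/√25 = 2.2000
z = (x̄−μ₀)/SE = (24.28−26)/2.2000 = -0.7818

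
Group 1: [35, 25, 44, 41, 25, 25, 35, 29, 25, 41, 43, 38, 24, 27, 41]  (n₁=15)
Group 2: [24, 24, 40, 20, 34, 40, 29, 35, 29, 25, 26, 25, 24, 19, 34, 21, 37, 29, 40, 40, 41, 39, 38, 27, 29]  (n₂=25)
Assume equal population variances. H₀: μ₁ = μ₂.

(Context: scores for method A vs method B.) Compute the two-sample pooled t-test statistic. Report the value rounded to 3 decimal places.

test statistic = 1.010

x̄₁=33.200, s₁=7.720, n₁=15
x̄₂=30.760, s₂=7.207, n₂=25
s_p² = [14·7.720² + 24·7.207²]/38 = 54.7621
SE = √(s_p²·(1/15+1/25)) = 2.4169
t = (33.200−30.760)/2.4169 = 1.0096
df = 38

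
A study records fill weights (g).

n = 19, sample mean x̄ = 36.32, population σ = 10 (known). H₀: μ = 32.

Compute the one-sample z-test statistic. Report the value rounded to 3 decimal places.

SE = σ/√n = 10/√19 = 2.2942
z = (x̄−μ₀)/SE = (36.32−32)/2.2942 = 1.8830

test statistic = 1.883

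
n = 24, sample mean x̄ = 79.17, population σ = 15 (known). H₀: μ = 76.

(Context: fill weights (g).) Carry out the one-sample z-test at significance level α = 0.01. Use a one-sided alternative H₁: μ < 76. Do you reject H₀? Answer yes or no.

SE = σ/√n = 15/√24 = 3.0619
z = (x̄−μ₀)/SE = (79.17−76)/3.0619 = 1.0353
p-value (one-sided, H₁ less) = 0.84974
At α=0.01: p ≥ α → fail to reject H₀

reject H₀: no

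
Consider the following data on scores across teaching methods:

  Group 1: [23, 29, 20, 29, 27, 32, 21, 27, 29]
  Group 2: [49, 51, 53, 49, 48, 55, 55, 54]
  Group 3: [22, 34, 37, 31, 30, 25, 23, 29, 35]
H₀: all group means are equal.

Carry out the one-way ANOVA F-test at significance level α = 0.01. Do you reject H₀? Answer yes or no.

reject H₀: yes

Group means [26.33, 51.75, 29.56], grand mean 35.269
SSB = Σnᵢ(x̄ᵢ−x̄)² = 3185.393; SSW = ΣΣ(x−x̄ᵢ)² = 419.722
MSB = 3185.393/2 = 1592.6966; MSW = 419.722/23 = 18.2488
F = MSB/MSW = 87.2768
df = (2, 23)
p-value (upper-tail) = 0.00000
At α=0.01: p < α → reject H₀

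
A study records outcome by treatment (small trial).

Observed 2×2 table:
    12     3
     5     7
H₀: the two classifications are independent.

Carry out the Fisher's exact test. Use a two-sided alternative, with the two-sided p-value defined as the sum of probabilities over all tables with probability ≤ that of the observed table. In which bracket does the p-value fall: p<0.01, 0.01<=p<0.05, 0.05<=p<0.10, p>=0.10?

p-value bracket: 0.05<=p<0.10

Margins: r₁=15, r₂=12, c₁=17, c₂=10, n=27
p_obs = C(15,12)·C(12,5)/C(27,17); sum pmf over tables with pmf ≤ p_obs
p-value (two-sided) = 0.05675
→ bracket: 0.05<=p<0.10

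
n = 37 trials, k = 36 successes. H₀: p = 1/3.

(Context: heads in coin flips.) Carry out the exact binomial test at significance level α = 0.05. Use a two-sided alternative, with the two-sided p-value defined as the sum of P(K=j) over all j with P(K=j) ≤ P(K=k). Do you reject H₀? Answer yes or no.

Exact binomial: n=37, k=36, p₀=1/3=0.3333
P(X=j) = C(n,j)·p₀^j·(1−p₀)^(n−j); p = Σ P(X=j) over j with P(X=j) ≤ P(X=36)
p-value (two-sided) = 0.00000
At α=0.05: p < α → reject H₀

reject H₀: yes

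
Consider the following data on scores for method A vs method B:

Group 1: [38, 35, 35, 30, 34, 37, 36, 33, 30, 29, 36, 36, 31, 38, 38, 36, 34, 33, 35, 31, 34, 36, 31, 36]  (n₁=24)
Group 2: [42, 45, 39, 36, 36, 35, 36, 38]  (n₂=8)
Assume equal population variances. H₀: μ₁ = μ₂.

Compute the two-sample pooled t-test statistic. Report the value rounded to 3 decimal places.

test statistic = -3.470

x̄₁=34.250, s₁=2.707, n₁=24
x̄₂=38.375, s₂=3.503, n₂=8
s_p² = [23·2.707² + 7·3.503²]/30 = 8.4792
SE = √(s_p²·(1/24+1/8)) = 1.1888
t = (34.250−38.375)/1.1888 = -3.4699
df = 30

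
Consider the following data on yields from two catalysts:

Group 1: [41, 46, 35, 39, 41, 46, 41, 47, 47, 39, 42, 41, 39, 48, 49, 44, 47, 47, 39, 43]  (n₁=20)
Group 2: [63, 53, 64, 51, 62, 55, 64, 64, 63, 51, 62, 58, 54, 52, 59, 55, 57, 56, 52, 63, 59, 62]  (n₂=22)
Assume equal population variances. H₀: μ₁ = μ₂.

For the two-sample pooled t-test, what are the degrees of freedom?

df = n₁ + n₂ − 2 = 20 + 22 − 2 = 40

degrees of freedom = 40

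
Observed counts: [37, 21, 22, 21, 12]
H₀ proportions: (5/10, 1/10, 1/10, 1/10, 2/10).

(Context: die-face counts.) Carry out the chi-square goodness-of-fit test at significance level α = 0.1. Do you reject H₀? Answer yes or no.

reject H₀: yes

n = 113; E_i = n·p_i = [56.50, 11.30, 11.30, 11.30, 22.60]
χ² = (37−56.50)²/56.50 + (21−11.30)²/11.30 + (22−11.30)²/11.30 + (21−11.30)²/11.30 + (12−22.60)²/22.60 = 38.4867
df = 4
p-value (upper-tail) = 0.00000
At α=0.1: p < α → reject H₀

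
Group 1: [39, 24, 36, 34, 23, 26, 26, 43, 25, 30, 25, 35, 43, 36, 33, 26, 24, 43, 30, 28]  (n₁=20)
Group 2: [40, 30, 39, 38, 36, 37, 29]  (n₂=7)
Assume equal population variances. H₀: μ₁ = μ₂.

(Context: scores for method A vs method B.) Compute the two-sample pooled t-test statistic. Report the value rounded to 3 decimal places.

test statistic = -1.480

x̄₁=31.450, s₁=6.848, n₁=20
x̄₂=35.571, s₂=4.353, n₂=7
s_p² = [19·6.848² + 6·4.353²]/25 = 40.1866
SE = √(s_p²·(1/20+1/7)) = 2.7839
t = (31.450−35.571)/2.7839 = -1.4804
df = 25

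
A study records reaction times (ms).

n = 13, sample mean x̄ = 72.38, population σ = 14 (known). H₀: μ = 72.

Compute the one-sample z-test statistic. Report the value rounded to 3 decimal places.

SE = σ/√n = 14/√13 = 3.8829
z = (x̄−μ₀)/SE = (72.38−72)/3.8829 = 0.0979

test statistic = 0.098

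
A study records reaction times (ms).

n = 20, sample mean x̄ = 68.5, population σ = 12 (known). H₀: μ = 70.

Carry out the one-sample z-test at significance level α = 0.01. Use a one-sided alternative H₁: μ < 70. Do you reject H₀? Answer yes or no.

SE = σ/√n = 12/√20 = 2.6833
z = (x̄−μ₀)/SE = (68.5−70)/2.6833 = -0.5590
p-value (one-sided, H₁ less) = 0.28808
At α=0.01: p ≥ α → fail to reject H₀

reject H₀: no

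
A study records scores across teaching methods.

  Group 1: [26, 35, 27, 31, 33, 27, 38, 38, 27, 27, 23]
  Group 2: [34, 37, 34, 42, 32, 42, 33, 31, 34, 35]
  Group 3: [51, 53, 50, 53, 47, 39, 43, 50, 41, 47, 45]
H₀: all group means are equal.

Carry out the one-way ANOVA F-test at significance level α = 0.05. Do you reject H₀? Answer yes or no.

reject H₀: yes

Group means [30.18, 35.40, 47.18], grand mean 37.656
SSB = Σnᵢ(x̄ᵢ−x̄)² = 1663.546; SSW = ΣΣ(x−x̄ᵢ)² = 621.673
MSB = 1663.546/2 = 831.7730; MSW = 621.673/29 = 21.4370
F = MSB/MSW = 38.8008
df = (2, 29)
p-value (upper-tail) = 0.00000
At α=0.05: p < α → reject H₀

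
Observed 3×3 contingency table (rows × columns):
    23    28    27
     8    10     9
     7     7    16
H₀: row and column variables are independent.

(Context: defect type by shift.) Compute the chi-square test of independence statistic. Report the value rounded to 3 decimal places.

Row totals [78, 27, 30], col totals [38, 45, 52], n=135
χ² = (23−21.96)²/21.96 + (28−26.00)²/26.00 + (27−30.04)²/30.04 + (8−7.60)²/7.60 + (10−9.00)²/9.00 + (9−10.40)²/10.40 + (7−8.44)²/8.44 + (7−10.00)²/10.00 + (16−11.56)²/11.56 = 3.6891
df = 4

test statistic = 3.689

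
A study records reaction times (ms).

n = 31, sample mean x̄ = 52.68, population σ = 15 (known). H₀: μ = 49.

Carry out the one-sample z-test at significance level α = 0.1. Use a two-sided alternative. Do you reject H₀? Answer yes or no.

reject H₀: no

SE = σ/√n = 15/√31 = 2.6941
z = (x̄−μ₀)/SE = (52.68−49)/2.6941 = 1.3660
p-value (two-sided) = 0.17195
At α=0.1: p ≥ α → fail to reject H₀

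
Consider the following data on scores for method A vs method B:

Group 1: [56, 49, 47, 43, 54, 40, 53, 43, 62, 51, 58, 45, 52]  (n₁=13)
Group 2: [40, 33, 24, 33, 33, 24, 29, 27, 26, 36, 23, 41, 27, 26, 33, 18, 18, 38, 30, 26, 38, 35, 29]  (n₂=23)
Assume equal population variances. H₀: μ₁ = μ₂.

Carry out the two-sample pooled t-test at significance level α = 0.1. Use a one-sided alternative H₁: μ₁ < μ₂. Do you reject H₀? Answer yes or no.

x̄₁=50.231, s₁=6.496, n₁=13
x̄₂=29.870, s₂=6.476, n₂=23
s_p² = [12·6.496² + 22·6.476²]/34 = 42.0270
SE = √(s_p²·(1/13+1/23)) = 2.2495
t = (50.231−29.870)/2.2495 = 9.0516
df = 34
p-value (one-sided, H₁ less) = 1.00000
At α=0.1: p ≥ α → fail to reject H₀

reject H₀: no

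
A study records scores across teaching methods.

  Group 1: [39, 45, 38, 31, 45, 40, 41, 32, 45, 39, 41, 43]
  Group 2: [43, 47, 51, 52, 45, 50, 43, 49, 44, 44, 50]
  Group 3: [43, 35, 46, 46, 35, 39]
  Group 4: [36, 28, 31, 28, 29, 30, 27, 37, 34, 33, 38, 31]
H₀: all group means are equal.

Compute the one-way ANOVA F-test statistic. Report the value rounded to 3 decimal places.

Group means [39.92, 47.09, 40.67, 31.83], grand mean 39.585
SSB = Σnᵢ(x̄ᵢ−x̄)² = 1349.125; SSW = ΣΣ(x−x̄ᵢ)² = 636.826
MSB = 1349.125/3 = 449.7085; MSW = 636.826/37 = 17.2115
F = MSB/MSW = 26.1284
df = (3, 37)

test statistic = 26.128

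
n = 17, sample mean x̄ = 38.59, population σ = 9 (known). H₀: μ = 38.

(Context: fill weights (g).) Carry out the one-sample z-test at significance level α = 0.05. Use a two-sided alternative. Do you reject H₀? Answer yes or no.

reject H₀: no

SE = σ/√n = 9/√17 = 2.1828
z = (x̄−μ₀)/SE = (38.59−38)/2.1828 = 0.2703
p-value (two-sided) = 0.78694
At α=0.05: p ≥ α → fail to reject H₀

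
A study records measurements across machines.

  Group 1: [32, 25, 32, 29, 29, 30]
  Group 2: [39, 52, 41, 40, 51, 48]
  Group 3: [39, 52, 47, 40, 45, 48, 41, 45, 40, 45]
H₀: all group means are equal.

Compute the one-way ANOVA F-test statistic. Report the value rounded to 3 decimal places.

test statistic = 26.078

Group means [29.50, 45.17, 44.20], grand mean 40.455
SSB = Σnᵢ(x̄ᵢ−x̄)² = 993.521; SSW = ΣΣ(x−x̄ᵢ)² = 361.933
MSB = 993.521/2 = 496.7606; MSW = 361.933/19 = 19.0491
F = MSB/MSW = 26.0779
df = (2, 19)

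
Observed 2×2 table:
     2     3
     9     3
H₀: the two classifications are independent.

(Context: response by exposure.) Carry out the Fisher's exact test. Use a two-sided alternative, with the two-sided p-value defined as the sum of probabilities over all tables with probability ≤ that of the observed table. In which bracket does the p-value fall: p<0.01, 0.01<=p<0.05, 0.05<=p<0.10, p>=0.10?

Margins: r₁=5, r₂=12, c₁=11, c₂=6, n=17
p_obs = C(5,2)·C(12,9)/C(17,11); sum pmf over tables with pmf ≤ p_obs
p-value (two-sided) = 0.28006
→ bracket: p>=0.10

p-value bracket: p>=0.10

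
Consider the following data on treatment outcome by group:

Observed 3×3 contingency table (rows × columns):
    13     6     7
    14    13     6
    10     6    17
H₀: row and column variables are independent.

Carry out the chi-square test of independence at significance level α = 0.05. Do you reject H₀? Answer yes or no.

Row totals [26, 33, 33], col totals [37, 25, 30], n=92
χ² = (13−10.46)²/10.46 + (6−7.07)²/7.07 + (7−8.48)²/8.48 + (14−13.27)²/13.27 + (13−8.97)²/8.97 + (6−10.76)²/10.76 + (10−13.27)²/13.27 + (6−8.97)²/8.97 + (17−10.76)²/10.76 = 10.4027
df = 4
p-value (upper-tail) = 0.03416
At α=0.05: p < α → reject H₀

reject H₀: yes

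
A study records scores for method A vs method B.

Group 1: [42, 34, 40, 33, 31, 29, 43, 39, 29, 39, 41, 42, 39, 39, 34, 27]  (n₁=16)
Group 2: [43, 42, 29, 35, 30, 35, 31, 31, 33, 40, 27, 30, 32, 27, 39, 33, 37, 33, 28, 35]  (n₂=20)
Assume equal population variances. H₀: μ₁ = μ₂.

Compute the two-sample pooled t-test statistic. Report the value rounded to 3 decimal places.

test statistic = 1.681

x̄₁=36.312, s₁=5.275, n₁=16
x̄₂=33.500, s₂=4.752, n₂=20
s_p² = [15·5.275² + 19·4.752²]/34 = 24.8952
SE = √(s_p²·(1/16+1/20)) = 1.6735
t = (36.312−33.500)/1.6735 = 1.6806
df = 34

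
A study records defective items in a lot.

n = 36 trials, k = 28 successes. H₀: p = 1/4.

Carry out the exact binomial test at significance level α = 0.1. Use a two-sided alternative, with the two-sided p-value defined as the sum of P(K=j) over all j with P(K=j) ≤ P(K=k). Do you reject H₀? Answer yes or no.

reject H₀: yes

Exact binomial: n=36, k=28, p₀=1/4=0.2500
P(X=j) = C(n,j)·p₀^j·(1−p₀)^(n−j); p = Σ P(X=j) over j with P(X=j) ≤ P(X=28)
p-value (two-sided) = 0.00000
At α=0.1: p < α → reject H₀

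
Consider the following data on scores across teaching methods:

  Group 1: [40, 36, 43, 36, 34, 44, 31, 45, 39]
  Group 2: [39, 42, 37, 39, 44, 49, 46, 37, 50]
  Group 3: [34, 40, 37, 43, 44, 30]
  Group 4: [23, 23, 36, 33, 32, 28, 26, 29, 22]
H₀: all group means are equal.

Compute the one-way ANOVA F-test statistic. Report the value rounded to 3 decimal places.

test statistic = 13.811

Group means [38.67, 42.56, 38.00, 28.00], grand mean 36.697
SSB = Σnᵢ(x̄ᵢ−x̄)² = 1034.747; SSW = ΣΣ(x−x̄ᵢ)² = 724.222
MSB = 1034.747/3 = 344.9158; MSW = 724.222/29 = 24.9732
F = MSB/MSW = 13.8114
df = (3, 29)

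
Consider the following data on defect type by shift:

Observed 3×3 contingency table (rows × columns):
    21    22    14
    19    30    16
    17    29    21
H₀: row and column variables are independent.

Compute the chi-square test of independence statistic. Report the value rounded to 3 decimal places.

test statistic = 2.512

Row totals [57, 65, 67], col totals [57, 81, 51], n=189
χ² = (21−17.19)²/17.19 + (22−24.43)²/24.43 + (14−15.38)²/15.38 + (19−19.60)²/19.60 + (30−27.86)²/27.86 + (16−17.54)²/17.54 + (17−20.21)²/20.21 + (29−28.71)²/28.71 + (21−18.08)²/18.08 = 2.5116
df = 4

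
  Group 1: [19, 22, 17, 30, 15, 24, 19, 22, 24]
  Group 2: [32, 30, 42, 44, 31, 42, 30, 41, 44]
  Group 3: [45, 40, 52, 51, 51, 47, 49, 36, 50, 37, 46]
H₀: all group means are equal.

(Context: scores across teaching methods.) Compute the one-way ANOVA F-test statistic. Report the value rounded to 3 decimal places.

test statistic = 48.170

Group means [21.33, 37.33, 45.82], grand mean 35.586
SSB = Σnᵢ(x̄ᵢ−x̄)² = 3007.398; SSW = ΣΣ(x−x̄ᵢ)² = 811.636
MSB = 3007.398/2 = 1503.6991; MSW = 811.636/26 = 31.2168
F = MSB/MSW = 48.1696
df = (2, 26)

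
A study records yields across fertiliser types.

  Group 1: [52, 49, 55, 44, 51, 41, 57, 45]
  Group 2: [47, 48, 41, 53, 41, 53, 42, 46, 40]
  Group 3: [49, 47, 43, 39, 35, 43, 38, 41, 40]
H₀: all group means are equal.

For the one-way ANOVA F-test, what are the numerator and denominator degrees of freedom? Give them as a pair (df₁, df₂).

k = 3 groups, N = 26 total
df = (k−1, N−k) = (3−1, 26−3) = (2, 23)

degrees of freedom = [2, 23]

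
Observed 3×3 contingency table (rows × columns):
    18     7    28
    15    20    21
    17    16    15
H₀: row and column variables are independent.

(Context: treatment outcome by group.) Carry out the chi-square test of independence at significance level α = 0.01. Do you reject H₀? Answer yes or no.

reject H₀: no

Row totals [53, 56, 48], col totals [50, 43, 64], n=157
χ² = (18−16.88)²/16.88 + (7−14.52)²/14.52 + (28−21.61)²/21.61 + (15−17.83)²/17.83 + (20−15.34)²/15.34 + (21−22.83)²/22.83 + (17−15.29)²/15.29 + (16−13.15)²/13.15 + (15−19.57)²/19.57 = 9.7503
df = 4
p-value (upper-tail) = 0.04485
At α=0.01: p ≥ α → fail to reject H₀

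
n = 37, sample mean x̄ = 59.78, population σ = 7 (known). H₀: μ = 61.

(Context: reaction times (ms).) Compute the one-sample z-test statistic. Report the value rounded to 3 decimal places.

SE = σ/√n = 7/√37 = 1.1508
z = (x̄−μ₀)/SE = (59.78−61)/1.1508 = -1.0601

test statistic = -1.060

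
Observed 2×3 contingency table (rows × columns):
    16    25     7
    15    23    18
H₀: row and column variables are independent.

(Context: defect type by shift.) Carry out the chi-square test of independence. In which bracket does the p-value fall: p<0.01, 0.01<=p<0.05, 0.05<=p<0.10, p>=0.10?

p-value bracket: p>=0.10

Row totals [48, 56], col totals [31, 48, 25], n=104
χ² = (16−14.31)²/14.31 + (25−22.15)²/22.15 + (7−11.54)²/11.54 + (15−16.69)²/16.69 + (23−25.85)²/25.85 + (18−13.46)²/13.46 = 4.3660
df = 2
p-value (upper-tail) = 0.11270
→ bracket: p>=0.10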